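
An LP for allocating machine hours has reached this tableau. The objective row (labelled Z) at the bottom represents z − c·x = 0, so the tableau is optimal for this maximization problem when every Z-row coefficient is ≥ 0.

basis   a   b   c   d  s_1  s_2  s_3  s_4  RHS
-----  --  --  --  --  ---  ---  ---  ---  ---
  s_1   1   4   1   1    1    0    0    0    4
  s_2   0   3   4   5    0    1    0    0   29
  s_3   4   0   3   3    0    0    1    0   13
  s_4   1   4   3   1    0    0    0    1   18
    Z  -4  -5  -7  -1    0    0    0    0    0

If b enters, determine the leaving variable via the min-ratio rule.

Column b entries and ratios — s_1: 4/4 = 1; s_2: 29/3 = 29/3; s_3: 0 ≤ 0, skip; s_4: 18/4 = 9/2.
Smallest ratio is 1 in the row of s_1, so s_1 leaves.

s_1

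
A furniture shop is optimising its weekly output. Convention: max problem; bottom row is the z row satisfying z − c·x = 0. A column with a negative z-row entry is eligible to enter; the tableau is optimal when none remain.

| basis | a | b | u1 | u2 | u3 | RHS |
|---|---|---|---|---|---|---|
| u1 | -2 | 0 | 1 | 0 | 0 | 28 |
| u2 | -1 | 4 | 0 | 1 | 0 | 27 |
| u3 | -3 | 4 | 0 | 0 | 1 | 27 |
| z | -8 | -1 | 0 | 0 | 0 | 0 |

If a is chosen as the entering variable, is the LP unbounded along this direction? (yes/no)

Every constraint-row entry in column a is ≤ 0, so increasing a is unbounded.

yes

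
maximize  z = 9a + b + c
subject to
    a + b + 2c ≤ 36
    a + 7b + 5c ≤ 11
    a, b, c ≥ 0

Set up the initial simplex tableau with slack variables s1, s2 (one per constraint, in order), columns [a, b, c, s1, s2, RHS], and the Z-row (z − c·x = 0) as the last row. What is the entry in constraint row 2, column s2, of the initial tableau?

Slack s2 belongs to constraint 2; its column is the unit vector e_2, so the entry in row 2 is 1.

1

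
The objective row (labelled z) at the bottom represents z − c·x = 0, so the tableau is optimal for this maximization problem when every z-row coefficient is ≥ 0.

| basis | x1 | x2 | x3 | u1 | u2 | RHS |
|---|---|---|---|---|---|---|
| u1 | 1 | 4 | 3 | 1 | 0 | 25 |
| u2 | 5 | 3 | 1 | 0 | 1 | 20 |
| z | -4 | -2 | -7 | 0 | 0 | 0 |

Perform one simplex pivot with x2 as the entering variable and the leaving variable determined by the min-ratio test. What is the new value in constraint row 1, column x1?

Ratio test on column x2 — row 1: 25/4 = 25/4; row 2: 20/3 = 20/3. Minimum is 25/4 at row 1 (u1 leaves); pivot element 4.
Divide row 1 by 4; eliminate column x2 from the other rows.
In the new row 1, the x1 entry is the old entry divided by the pivot: 1/4 = 1/4.

1/4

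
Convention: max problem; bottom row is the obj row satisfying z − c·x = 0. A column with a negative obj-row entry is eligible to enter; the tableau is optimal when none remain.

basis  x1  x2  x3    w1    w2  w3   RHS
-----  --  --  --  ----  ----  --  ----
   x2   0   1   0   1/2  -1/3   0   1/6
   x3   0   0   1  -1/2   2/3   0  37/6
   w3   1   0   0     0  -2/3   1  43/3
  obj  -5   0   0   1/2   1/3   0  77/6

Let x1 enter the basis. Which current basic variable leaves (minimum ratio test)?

Column x1 entries and ratios — x2: 0 ≤ 0, skip; x3: 0 ≤ 0, skip; w3: (43/3)/1 = 43/3.
Smallest ratio is 43/3 in the row of w3, so w3 leaves.

w3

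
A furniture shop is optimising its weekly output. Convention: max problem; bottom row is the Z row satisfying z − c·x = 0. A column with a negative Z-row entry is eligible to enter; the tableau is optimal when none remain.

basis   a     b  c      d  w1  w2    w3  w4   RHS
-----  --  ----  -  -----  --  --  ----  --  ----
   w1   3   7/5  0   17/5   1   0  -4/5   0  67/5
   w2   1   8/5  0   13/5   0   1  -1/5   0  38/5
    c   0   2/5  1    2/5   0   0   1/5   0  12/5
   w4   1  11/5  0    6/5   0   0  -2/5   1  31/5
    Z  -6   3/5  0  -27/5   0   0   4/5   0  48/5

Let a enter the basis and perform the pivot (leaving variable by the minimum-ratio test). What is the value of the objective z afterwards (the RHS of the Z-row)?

182/5

Ratio test on column a — row 1: (67/5)/3 = 67/15; row 2: (38/5)/1 = 38/5; row 3: entry 0 ≤ 0; row 4: (31/5)/1 = 31/5. Minimum is 67/15 at row 1 (w1 leaves); pivot element 3.
Pivot on row 1; the Z-row RHS becomes 48/5 − (-6)·(67/15) = 182/5.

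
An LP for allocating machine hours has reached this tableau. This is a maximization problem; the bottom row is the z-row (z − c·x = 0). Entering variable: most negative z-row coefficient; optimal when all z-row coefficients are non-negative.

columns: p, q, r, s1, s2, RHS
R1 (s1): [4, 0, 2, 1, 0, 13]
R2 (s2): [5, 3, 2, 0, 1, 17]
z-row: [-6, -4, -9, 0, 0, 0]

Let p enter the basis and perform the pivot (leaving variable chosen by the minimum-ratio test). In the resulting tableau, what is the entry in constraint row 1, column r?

Ratio test on column p — row 1: 13/4 = 13/4; row 2: 17/5 = 17/5. Minimum is 13/4 at row 1 (s1 leaves); pivot element 4.
Divide row 1 by 4; eliminate column p from the other rows.
In the new row 1, the r entry is the old entry divided by the pivot: 2/4 = 1/2.

1/2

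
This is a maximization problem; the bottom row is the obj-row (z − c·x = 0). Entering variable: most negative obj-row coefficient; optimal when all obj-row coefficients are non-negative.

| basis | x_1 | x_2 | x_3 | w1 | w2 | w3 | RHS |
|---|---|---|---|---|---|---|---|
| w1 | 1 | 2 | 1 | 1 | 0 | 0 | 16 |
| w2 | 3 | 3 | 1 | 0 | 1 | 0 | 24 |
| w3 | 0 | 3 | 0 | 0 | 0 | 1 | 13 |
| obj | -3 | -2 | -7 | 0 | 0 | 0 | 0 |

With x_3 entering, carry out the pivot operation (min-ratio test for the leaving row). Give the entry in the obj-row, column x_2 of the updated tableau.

Ratio test on column x_3 — row 1: 16/1 = 16; row 2: 24/1 = 24; row 3: entry 0 ≤ 0. Minimum is 16 at row 1 (w1 leaves); pivot element 1.
Divide row 1 by 1; eliminate column x_3 from the other rows.
obj-row update in column x_2: -2 − (-7)·2 = 12.

12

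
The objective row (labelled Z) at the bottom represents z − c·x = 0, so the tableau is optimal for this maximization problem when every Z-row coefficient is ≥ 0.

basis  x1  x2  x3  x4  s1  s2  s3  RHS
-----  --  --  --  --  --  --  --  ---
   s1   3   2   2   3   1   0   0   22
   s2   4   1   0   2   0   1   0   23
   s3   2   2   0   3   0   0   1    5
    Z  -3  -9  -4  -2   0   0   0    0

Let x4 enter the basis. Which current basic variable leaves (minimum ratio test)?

s3

Column x4 entries and ratios — s1: 22/3 = 22/3; s2: 23/2 = 23/2; s3: 5/3 = 5/3.
Smallest ratio is 5/3 in the row of s3, so s3 leaves.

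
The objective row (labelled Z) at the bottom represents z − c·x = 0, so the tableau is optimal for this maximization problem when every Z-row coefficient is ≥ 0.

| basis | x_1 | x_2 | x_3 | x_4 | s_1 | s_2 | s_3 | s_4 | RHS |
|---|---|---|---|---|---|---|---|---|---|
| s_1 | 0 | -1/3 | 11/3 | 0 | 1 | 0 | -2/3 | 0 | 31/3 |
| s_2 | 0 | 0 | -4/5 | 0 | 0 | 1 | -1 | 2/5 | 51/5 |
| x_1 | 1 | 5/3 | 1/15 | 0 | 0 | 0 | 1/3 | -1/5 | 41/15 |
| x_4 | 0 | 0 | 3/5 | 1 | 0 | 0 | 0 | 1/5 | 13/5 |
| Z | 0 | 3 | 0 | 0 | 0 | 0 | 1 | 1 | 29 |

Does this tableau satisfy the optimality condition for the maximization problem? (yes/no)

yes

Every Z-row coefficient is ≥ 0, so the tableau is optimal.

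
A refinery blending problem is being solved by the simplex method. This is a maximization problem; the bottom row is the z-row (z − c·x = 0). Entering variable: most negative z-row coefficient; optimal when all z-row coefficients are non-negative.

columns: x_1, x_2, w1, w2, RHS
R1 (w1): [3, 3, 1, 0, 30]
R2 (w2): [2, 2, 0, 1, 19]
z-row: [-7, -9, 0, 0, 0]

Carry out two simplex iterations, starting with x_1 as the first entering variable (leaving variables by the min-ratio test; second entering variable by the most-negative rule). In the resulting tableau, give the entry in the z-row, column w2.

9/2

Ratio test on column x_1 — row 1: 30/3 = 10; row 2: 19/2 = 19/2. Minimum is 19/2 at row 2 (w2 leaves); pivot element 2.
Divide row 2 by 2; eliminate column x_1 from the other rows.
Second iteration: most negative z-row entry is -2 in column x_2, so x_2 enters.
Ratio test on column x_2 — row 1: entry 0 ≤ 0; row 2: (19/2)/1 = 19/2. Minimum is 19/2 at row 2 (x_1 leaves); pivot element 1.
Divide row 2 by 1; eliminate column x_2 from the other rows.
After both pivots, the entry at the z-row, column w2 is 9/2.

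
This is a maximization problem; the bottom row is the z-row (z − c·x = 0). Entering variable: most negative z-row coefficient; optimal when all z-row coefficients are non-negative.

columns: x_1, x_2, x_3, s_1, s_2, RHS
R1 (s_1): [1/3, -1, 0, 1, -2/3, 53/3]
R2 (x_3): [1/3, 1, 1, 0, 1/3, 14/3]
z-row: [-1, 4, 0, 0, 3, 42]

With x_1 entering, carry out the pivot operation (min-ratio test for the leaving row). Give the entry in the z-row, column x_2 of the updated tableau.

Ratio test on column x_1 — row 1: (53/3)/(1/3) = 53; row 2: (14/3)/(1/3) = 14. Minimum is 14 at row 2 (x_3 leaves); pivot element 1/3.
Divide row 2 by 1/3; eliminate column x_1 from the other rows.
z-row update in column x_2: 4 − (-1)·3 = 7.

7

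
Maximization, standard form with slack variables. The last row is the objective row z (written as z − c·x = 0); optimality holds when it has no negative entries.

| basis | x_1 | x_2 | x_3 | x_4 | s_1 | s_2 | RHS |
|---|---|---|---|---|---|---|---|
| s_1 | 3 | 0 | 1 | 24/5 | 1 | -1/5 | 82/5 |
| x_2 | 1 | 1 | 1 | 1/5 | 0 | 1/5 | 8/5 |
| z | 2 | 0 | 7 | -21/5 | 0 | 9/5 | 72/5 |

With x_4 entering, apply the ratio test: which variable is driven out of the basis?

Column x_4 entries and ratios — s_1: (82/5)/(24/5) = 41/12; x_2: (8/5)/(1/5) = 8.
Smallest ratio is 41/12 in the row of s_1, so s_1 leaves.

s_1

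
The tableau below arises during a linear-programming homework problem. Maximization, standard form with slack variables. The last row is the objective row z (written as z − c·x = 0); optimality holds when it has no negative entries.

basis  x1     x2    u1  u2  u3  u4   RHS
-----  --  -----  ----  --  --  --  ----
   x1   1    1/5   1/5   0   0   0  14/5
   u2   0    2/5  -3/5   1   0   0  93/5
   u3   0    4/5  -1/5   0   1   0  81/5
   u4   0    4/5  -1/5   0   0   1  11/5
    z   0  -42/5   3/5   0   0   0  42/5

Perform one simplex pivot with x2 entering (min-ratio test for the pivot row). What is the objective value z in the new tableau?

Ratio test on column x2 — row 1: (14/5)/(1/5) = 14; row 2: (93/5)/(2/5) = 93/2; row 3: (81/5)/(4/5) = 81/4; row 4: (11/5)/(4/5) = 11/4. Minimum is 11/4 at row 4 (u4 leaves); pivot element 4/5.
Pivot on row 4; the z-row RHS becomes 42/5 − (-42/5)·(11/4) = 63/2.

63/2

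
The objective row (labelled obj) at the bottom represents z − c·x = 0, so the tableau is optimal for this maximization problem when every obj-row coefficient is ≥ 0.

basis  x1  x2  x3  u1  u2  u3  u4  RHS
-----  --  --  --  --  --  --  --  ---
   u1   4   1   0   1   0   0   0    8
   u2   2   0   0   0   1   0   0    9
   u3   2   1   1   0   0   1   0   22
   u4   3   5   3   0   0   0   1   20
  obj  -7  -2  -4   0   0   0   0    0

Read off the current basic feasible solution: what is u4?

u4 is basic (row 4); its value is the RHS of that row, 20.

20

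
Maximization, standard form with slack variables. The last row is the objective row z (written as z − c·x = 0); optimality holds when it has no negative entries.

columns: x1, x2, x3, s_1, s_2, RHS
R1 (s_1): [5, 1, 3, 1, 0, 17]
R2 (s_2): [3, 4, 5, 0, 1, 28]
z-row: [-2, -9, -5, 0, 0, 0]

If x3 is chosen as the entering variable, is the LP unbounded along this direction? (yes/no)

no

Column x3 has positive entries in row(s) 1, 2, so the ratio test bounds it — not unbounded.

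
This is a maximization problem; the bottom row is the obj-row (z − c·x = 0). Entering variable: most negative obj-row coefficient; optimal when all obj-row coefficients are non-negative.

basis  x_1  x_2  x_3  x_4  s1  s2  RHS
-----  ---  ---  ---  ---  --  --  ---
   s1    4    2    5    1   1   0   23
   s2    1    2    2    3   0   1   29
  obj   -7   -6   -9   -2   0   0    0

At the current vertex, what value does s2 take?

s2 is basic (row 2); its value is the RHS of that row, 29.

29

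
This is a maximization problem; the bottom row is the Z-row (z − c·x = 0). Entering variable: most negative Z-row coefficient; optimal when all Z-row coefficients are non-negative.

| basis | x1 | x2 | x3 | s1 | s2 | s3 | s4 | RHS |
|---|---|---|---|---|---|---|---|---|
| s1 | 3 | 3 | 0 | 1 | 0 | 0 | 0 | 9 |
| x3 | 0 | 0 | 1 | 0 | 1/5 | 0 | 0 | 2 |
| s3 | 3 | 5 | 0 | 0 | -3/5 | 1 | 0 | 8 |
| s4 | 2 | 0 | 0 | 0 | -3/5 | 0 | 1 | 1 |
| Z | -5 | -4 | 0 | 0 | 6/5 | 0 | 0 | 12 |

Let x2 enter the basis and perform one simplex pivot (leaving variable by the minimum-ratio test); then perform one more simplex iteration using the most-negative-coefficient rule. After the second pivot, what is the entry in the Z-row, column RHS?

197/10

Ratio test on column x2 — row 1: 9/3 = 3; row 2: entry 0 ≤ 0; row 3: 8/5 = 8/5; row 4: entry 0 ≤ 0. Minimum is 8/5 at row 3 (s3 leaves); pivot element 5.
Divide row 3 by 5; eliminate column x2 from the other rows.
Second iteration: most negative Z-row entry is -13/5 in column x1, so x1 enters.
Ratio test on column x1 — row 1: (21/5)/(6/5) = 7/2; row 2: entry 0 ≤ 0; row 3: (8/5)/(3/5) = 8/3; row 4: 1/2 = 1/2. Minimum is 1/2 at row 4 (s4 leaves); pivot element 2.
Divide row 4 by 2; eliminate column x1 from the other rows.
After both pivots, the entry at the Z-row, column RHS is 197/10.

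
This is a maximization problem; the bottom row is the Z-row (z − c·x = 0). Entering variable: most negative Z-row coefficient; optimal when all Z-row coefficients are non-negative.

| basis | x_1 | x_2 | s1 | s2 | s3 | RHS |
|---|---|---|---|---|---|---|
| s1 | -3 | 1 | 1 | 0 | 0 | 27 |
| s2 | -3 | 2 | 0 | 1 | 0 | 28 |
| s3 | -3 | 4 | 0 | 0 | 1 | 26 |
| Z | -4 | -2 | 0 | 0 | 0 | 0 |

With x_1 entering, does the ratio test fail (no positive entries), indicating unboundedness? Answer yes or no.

Every constraint-row entry in column x_1 is ≤ 0, so increasing x_1 is unbounded.

yes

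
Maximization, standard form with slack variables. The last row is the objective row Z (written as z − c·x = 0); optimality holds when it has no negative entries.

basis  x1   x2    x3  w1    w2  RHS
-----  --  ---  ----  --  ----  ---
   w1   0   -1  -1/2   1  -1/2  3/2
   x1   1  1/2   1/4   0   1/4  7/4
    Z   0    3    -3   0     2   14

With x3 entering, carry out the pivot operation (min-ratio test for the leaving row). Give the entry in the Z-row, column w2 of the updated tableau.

5

Ratio test on column x3 — row 1: entry -1/2 ≤ 0; row 2: (7/4)/(1/4) = 7. Minimum is 7 at row 2 (x1 leaves); pivot element 1/4.
Divide row 2 by 1/4; eliminate column x3 from the other rows.
Z-row update in column w2: 2 − (-3)·1 = 5.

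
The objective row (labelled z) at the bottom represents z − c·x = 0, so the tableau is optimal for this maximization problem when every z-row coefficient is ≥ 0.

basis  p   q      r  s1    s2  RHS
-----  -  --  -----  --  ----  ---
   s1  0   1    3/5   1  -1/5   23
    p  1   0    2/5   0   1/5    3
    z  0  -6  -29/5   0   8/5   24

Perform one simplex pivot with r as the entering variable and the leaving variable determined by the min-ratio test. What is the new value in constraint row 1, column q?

Ratio test on column r — row 1: 23/(3/5) = 115/3; row 2: 3/(2/5) = 15/2. Minimum is 15/2 at row 2 (p leaves); pivot element 2/5.
Divide row 2 by 2/5; eliminate column r from the other rows.
Row 1 update in column q: 1 − (3/5)·0 = 1.

1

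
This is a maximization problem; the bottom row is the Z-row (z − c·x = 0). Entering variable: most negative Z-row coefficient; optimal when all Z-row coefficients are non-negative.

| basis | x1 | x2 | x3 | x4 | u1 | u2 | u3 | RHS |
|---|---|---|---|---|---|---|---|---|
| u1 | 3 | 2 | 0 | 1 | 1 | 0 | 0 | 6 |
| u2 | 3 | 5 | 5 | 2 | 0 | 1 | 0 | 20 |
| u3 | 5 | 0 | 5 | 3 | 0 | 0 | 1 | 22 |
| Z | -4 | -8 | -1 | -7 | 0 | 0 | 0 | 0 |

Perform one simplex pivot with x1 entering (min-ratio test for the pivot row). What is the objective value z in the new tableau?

Ratio test on column x1 — row 1: 6/3 = 2; row 2: 20/3 = 20/3; row 3: 22/5 = 22/5. Minimum is 2 at row 1 (u1 leaves); pivot element 3.
Pivot on row 1; the Z-row RHS becomes 0 − (-4)·2 = 8.

8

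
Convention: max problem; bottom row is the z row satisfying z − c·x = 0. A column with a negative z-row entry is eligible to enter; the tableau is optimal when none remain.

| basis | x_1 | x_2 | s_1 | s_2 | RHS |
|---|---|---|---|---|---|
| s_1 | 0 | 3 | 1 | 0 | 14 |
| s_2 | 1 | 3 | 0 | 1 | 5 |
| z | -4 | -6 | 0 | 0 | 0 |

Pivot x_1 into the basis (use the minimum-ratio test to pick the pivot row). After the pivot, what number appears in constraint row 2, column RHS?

Ratio test on column x_1 — row 1: entry 0 ≤ 0; row 2: 5/1 = 5. Minimum is 5 at row 2 (s_2 leaves); pivot element 1.
Divide row 2 by 1; eliminate column x_1 from the other rows.
In the new row 2, the RHS entry is the old entry divided by the pivot: 5/1 = 5.

5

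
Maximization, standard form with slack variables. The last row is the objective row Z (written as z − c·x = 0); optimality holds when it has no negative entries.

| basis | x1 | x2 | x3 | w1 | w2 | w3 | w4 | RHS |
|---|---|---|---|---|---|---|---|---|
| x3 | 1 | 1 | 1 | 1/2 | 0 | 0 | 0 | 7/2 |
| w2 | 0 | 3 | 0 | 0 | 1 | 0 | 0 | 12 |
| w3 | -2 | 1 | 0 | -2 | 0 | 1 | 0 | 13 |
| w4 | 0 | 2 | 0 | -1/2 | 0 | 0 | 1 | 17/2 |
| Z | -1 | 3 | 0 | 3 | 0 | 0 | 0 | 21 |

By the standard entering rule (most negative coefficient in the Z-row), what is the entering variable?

Negative Z-row entries: x1: -1.
The most negative is -1 in column x1, so x1 enters.

x1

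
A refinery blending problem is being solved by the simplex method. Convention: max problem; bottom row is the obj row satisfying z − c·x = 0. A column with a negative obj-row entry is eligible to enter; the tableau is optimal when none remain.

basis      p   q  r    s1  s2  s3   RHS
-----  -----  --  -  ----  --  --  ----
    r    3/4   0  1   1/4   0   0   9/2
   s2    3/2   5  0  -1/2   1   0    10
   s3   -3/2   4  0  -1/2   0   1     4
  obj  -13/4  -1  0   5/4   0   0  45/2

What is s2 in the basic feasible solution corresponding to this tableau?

s2 is basic (row 2); its value is the RHS of that row, 10.

10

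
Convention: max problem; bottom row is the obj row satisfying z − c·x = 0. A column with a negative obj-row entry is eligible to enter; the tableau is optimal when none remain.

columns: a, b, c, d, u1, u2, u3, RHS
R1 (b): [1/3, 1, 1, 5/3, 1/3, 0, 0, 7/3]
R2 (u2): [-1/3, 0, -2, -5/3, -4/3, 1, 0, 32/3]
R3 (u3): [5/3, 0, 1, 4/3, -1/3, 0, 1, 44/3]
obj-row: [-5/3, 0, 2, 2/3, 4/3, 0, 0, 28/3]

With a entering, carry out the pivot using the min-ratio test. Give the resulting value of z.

21

Ratio test on column a — row 1: (7/3)/(1/3) = 7; row 2: entry -1/3 ≤ 0; row 3: (44/3)/(5/3) = 44/5. Minimum is 7 at row 1 (b leaves); pivot element 1/3.
Pivot on row 1; the obj-row RHS becomes 28/3 − (-5/3)·7 = 21.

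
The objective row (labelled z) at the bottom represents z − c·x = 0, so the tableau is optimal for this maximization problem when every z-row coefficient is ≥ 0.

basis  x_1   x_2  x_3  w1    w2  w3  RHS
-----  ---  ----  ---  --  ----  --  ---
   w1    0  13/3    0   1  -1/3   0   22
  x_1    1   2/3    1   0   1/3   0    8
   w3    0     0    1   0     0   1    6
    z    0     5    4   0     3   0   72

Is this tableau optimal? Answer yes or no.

Every z-row coefficient is ≥ 0, so the tableau is optimal.

yes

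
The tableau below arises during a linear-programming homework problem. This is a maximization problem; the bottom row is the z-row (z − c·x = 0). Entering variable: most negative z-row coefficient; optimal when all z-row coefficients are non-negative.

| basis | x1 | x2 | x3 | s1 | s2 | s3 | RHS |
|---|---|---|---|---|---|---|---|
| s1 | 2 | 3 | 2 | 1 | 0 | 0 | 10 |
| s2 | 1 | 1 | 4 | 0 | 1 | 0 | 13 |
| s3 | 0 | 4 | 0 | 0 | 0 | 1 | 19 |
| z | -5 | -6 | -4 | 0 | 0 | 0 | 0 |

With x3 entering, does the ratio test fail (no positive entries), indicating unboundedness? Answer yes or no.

no

Column x3 has positive entries in row(s) 1, 2, so the ratio test bounds it — not unbounded.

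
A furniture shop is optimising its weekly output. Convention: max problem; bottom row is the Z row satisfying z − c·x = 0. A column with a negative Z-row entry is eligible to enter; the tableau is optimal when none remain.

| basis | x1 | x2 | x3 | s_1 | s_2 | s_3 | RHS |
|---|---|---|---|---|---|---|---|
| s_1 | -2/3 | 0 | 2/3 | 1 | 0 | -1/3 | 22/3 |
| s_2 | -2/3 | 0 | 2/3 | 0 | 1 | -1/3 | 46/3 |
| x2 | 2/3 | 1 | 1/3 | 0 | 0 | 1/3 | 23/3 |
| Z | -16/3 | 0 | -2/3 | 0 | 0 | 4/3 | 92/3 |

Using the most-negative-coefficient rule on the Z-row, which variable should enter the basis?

x1

Negative Z-row entries: x1: -16/3, x3: -2/3.
The most negative is -16/3 in column x1, so x1 enters.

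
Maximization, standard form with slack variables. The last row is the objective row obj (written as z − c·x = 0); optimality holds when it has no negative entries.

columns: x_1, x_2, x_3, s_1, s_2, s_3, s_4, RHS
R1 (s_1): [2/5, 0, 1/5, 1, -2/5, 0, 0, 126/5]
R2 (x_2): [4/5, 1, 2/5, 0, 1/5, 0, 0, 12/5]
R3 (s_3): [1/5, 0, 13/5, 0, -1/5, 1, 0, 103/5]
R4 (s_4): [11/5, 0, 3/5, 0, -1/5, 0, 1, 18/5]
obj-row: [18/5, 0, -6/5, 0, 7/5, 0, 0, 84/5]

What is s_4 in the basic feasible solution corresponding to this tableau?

s_4 is basic (row 4); its value is the RHS of that row, 18/5.

18/5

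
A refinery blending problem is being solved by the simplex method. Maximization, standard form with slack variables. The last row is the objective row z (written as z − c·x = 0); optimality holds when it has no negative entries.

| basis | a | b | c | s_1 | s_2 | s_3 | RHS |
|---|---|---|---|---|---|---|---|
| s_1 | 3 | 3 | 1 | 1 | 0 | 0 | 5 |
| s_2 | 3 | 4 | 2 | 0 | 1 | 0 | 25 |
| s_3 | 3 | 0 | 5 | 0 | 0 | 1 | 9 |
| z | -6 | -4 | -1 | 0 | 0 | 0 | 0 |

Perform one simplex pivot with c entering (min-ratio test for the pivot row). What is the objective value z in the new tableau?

Ratio test on column c — row 1: 5/1 = 5; row 2: 25/2 = 25/2; row 3: 9/5 = 9/5. Minimum is 9/5 at row 3 (s_3 leaves); pivot element 5.
Pivot on row 3; the z-row RHS becomes 0 − (-1)·(9/5) = 9/5.

9/5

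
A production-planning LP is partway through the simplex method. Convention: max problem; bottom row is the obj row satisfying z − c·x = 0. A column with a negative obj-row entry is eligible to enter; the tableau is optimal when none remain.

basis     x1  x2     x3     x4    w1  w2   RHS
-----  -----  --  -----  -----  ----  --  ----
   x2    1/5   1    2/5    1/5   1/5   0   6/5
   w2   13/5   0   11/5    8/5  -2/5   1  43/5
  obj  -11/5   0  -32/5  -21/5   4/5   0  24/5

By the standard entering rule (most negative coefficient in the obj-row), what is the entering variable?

x3

Negative obj-row entries: x1: -11/5, x3: -32/5, x4: -21/5.
The most negative is -32/5 in column x3, so x3 enters.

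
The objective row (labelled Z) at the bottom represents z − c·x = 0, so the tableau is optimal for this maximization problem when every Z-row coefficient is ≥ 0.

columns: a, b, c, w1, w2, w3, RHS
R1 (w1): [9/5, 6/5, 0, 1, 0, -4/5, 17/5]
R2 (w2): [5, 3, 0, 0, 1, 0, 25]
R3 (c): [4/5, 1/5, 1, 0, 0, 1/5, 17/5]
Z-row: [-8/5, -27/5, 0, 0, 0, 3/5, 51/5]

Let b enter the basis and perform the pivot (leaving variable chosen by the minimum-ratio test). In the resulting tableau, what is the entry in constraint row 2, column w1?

-5/2

Ratio test on column b — row 1: (17/5)/(6/5) = 17/6; row 2: 25/3 = 25/3; row 3: (17/5)/(1/5) = 17. Minimum is 17/6 at row 1 (w1 leaves); pivot element 6/5.
Divide row 1 by 6/5; eliminate column b from the other rows.
Row 2 update in column w1: 0 − 3·(5/6) = -5/2.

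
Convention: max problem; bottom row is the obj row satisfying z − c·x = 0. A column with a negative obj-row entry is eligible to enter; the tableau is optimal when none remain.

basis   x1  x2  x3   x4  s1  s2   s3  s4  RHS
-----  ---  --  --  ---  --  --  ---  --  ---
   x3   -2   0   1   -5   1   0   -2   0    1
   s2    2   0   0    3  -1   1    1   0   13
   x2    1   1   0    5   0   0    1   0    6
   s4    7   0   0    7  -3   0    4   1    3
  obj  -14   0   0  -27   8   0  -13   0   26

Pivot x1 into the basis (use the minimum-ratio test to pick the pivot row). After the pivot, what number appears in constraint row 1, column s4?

Ratio test on column x1 — row 1: entry -2 ≤ 0; row 2: 13/2 = 13/2; row 3: 6/1 = 6; row 4: 3/7 = 3/7. Minimum is 3/7 at row 4 (s4 leaves); pivot element 7.
Divide row 4 by 7; eliminate column x1 from the other rows.
Row 1 update in column s4: 0 − (-2)·(1/7) = 2/7.

2/7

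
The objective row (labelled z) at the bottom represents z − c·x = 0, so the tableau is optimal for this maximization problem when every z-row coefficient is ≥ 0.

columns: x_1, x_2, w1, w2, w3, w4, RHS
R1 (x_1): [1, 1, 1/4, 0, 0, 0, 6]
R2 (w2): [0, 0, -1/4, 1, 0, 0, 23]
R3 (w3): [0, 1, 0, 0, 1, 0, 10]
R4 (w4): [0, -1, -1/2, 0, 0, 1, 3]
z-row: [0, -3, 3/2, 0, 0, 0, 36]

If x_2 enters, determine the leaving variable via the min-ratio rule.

Column x_2 entries and ratios — x_1: 6/1 = 6; w2: 0 ≤ 0, skip; w3: 10/1 = 10; w4: -1 ≤ 0, skip.
Smallest ratio is 6 in the row of x_1, so x_1 leaves.

x_1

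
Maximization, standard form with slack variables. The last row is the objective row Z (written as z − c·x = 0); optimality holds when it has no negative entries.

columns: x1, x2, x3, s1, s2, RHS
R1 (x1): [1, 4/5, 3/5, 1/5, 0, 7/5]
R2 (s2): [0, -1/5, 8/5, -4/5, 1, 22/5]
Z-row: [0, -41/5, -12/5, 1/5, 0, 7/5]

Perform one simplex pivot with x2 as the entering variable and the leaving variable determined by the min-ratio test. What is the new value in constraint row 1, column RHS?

7/4

Ratio test on column x2 — row 1: (7/5)/(4/5) = 7/4; row 2: entry -1/5 ≤ 0. Minimum is 7/4 at row 1 (x1 leaves); pivot element 4/5.
Divide row 1 by 4/5; eliminate column x2 from the other rows.
In the new row 1, the RHS entry is the old entry divided by the pivot: (7/5)/(4/5) = 7/4.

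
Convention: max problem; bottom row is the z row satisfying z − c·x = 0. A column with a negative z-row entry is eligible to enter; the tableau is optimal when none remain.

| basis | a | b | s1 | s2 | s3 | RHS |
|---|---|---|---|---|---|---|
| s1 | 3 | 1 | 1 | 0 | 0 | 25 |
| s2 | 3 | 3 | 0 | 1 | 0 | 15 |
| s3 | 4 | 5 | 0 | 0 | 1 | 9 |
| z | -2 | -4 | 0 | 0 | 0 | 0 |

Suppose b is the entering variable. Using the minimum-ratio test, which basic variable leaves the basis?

Column b entries and ratios — s1: 25/1 = 25; s2: 15/3 = 5; s3: 9/5 = 9/5.
Smallest ratio is 9/5 in the row of s3, so s3 leaves.

s3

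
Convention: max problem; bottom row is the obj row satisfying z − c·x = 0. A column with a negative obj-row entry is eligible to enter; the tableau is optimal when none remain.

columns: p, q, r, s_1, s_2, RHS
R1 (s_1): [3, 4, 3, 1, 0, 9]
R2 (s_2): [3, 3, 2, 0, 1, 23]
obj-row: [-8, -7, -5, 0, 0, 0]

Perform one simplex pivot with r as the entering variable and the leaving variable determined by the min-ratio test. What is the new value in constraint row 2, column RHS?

17

Ratio test on column r — row 1: 9/3 = 3; row 2: 23/2 = 23/2. Minimum is 3 at row 1 (s_1 leaves); pivot element 3.
Divide row 1 by 3; eliminate column r from the other rows.
Row 2 update in column RHS: 23 − 2·3 = 17.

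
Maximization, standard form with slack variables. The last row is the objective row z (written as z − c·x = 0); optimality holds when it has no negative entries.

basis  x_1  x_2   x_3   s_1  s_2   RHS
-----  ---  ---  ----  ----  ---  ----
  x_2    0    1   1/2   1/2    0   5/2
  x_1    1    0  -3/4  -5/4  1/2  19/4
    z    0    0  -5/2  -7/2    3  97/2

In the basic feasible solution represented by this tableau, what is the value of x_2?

x_2 is basic (row 1); its value is the RHS of that row, 5/2.

5/2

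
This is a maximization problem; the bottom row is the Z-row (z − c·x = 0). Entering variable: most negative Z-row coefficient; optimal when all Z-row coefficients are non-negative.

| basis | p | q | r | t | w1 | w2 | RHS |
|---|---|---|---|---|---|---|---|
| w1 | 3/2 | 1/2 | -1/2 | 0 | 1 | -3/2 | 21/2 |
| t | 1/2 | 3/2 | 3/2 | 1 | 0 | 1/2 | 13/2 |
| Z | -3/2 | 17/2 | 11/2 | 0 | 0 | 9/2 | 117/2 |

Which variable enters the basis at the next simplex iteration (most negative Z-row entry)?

p

Negative Z-row entries: p: -3/2.
The most negative is -3/2 in column p, so p enters.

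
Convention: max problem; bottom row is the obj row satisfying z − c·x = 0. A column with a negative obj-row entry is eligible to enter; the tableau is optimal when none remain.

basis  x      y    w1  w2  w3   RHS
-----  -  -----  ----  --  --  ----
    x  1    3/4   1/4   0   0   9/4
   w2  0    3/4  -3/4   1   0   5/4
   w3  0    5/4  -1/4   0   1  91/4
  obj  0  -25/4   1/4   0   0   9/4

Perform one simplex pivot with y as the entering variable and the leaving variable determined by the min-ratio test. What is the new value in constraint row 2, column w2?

Ratio test on column y — row 1: (9/4)/(3/4) = 3; row 2: (5/4)/(3/4) = 5/3; row 3: (91/4)/(5/4) = 91/5. Minimum is 5/3 at row 2 (w2 leaves); pivot element 3/4.
Divide row 2 by 3/4; eliminate column y from the other rows.
In the new row 2, the w2 entry is the old entry divided by the pivot: 1/(3/4) = 4/3.

4/3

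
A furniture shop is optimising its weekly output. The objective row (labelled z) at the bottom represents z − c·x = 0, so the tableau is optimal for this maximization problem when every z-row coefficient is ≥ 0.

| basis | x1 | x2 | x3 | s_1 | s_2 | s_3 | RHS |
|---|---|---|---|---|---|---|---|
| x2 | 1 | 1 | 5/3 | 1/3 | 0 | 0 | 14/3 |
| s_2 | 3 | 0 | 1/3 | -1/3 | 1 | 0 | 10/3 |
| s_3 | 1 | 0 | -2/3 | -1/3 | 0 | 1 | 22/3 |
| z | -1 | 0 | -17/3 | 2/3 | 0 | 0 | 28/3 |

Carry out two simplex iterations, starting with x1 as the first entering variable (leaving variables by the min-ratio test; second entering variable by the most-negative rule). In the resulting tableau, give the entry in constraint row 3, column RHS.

8

Ratio test on column x1 — row 1: (14/3)/1 = 14/3; row 2: (10/3)/3 = 10/9; row 3: (22/3)/1 = 22/3. Minimum is 10/9 at row 2 (s_2 leaves); pivot element 3.
Divide row 2 by 3; eliminate column x1 from the other rows.
Second iteration: most negative z-row entry is -50/9 in column x3, so x3 enters.
Ratio test on column x3 — row 1: (32/9)/(14/9) = 16/7; row 2: (10/9)/(1/9) = 10; row 3: entry -7/9 ≤ 0. Minimum is 16/7 at row 1 (x2 leaves); pivot element 14/9.
Divide row 1 by 14/9; eliminate column x3 from the other rows.
After both pivots, the entry at constraint row 3, column RHS is 8.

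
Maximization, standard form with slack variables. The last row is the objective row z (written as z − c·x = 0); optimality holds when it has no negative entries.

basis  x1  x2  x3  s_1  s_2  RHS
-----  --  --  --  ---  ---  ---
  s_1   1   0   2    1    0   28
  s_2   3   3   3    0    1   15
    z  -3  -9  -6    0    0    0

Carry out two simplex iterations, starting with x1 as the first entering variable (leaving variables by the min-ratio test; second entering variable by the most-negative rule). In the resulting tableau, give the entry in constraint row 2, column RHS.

5

Ratio test on column x1 — row 1: 28/1 = 28; row 2: 15/3 = 5. Minimum is 5 at row 2 (s_2 leaves); pivot element 3.
Divide row 2 by 3; eliminate column x1 from the other rows.
Second iteration: most negative z-row entry is -6 in column x2, so x2 enters.
Ratio test on column x2 — row 1: entry -1 ≤ 0; row 2: 5/1 = 5. Minimum is 5 at row 2 (x1 leaves); pivot element 1.
Divide row 2 by 1; eliminate column x2 from the other rows.
After both pivots, the entry at constraint row 2, column RHS is 5.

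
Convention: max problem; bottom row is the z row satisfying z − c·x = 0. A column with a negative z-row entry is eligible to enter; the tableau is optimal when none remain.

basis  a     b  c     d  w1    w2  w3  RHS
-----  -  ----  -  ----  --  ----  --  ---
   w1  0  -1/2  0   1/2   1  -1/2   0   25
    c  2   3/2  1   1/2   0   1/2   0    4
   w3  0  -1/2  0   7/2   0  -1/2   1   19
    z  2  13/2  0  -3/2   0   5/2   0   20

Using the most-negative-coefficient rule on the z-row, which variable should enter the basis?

d

Negative z-row entries: d: -3/2.
The most negative is -3/2 in column d, so d enters.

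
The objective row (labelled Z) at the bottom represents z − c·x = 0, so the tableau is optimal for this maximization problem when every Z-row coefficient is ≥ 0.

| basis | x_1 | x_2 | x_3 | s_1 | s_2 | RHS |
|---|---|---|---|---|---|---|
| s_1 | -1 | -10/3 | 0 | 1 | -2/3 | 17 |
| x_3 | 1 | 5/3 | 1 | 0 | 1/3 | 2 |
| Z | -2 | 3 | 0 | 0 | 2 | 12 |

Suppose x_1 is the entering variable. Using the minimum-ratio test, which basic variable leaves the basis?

Column x_1 entries and ratios — s_1: -1 ≤ 0, skip; x_3: 2/1 = 2.
Smallest ratio is 2 in the row of x_3, so x_3 leaves.

x_3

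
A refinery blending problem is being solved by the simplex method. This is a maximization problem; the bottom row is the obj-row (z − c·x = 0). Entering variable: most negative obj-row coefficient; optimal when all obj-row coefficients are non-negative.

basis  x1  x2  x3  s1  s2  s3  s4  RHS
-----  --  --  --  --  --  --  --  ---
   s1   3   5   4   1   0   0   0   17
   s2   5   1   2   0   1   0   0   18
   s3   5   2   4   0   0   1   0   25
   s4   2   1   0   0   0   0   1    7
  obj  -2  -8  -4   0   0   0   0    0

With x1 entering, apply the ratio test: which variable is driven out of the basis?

Column x1 entries and ratios — s1: 17/3 = 17/3; s2: 18/5 = 18/5; s3: 25/5 = 5; s4: 7/2 = 7/2.
Smallest ratio is 7/2 in the row of s4, so s4 leaves.

s4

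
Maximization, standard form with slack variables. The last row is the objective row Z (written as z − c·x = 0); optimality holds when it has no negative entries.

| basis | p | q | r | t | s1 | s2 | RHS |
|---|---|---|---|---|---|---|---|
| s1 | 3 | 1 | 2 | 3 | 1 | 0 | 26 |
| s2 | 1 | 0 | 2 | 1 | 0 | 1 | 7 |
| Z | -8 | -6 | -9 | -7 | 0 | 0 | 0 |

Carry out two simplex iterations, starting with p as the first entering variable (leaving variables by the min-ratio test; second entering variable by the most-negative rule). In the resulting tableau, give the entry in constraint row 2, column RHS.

7

Ratio test on column p — row 1: 26/3 = 26/3; row 2: 7/1 = 7. Minimum is 7 at row 2 (s2 leaves); pivot element 1.
Divide row 2 by 1; eliminate column p from the other rows.
Second iteration: most negative Z-row entry is -6 in column q, so q enters.
Ratio test on column q — row 1: 5/1 = 5; row 2: entry 0 ≤ 0. Minimum is 5 at row 1 (s1 leaves); pivot element 1.
Divide row 1 by 1; eliminate column q from the other rows.
After both pivots, the entry at constraint row 2, column RHS is 7.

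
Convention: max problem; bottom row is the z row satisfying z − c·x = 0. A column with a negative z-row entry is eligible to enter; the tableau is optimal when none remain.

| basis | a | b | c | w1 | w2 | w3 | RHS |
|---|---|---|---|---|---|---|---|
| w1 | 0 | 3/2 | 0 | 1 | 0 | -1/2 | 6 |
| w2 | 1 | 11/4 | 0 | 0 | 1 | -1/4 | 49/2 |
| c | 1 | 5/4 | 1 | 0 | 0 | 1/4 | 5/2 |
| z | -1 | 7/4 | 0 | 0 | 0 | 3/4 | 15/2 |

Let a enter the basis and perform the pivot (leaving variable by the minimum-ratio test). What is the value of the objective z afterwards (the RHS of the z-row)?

10

Ratio test on column a — row 1: entry 0 ≤ 0; row 2: (49/2)/1 = 49/2; row 3: (5/2)/1 = 5/2. Minimum is 5/2 at row 3 (c leaves); pivot element 1.
Pivot on row 3; the z-row RHS becomes 15/2 − (-1)·(5/2) = 10.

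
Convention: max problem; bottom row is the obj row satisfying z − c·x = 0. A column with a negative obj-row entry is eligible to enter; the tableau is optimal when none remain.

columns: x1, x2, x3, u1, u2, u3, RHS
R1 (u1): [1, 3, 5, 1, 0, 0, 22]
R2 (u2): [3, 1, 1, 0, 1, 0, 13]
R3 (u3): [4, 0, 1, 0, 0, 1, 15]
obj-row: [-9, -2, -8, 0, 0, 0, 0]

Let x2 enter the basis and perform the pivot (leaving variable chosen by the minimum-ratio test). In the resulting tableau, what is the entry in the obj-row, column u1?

2/3

Ratio test on column x2 — row 1: 22/3 = 22/3; row 2: 13/1 = 13; row 3: entry 0 ≤ 0. Minimum is 22/3 at row 1 (u1 leaves); pivot element 3.
Divide row 1 by 3; eliminate column x2 from the other rows.
obj-row update in column u1: 0 − (-2)·(1/3) = 2/3.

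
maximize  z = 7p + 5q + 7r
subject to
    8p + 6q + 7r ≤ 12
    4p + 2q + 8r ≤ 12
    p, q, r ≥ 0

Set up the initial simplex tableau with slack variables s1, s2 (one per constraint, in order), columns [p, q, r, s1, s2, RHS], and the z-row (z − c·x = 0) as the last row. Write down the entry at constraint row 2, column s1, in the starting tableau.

0

Slack s1 belongs to constraint 1; its column is the unit vector e_1, so the entry in row 2 is 0.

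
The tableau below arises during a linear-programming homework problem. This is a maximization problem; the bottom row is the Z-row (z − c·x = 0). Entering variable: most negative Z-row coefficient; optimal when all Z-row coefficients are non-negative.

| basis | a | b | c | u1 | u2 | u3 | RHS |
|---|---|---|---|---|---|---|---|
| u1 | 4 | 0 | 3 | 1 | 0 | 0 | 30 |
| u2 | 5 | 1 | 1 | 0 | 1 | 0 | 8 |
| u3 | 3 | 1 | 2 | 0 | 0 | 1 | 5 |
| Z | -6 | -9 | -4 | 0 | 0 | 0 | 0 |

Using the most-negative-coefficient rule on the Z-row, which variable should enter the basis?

Negative Z-row entries: a: -6, b: -9, c: -4.
The most negative is -9 in column b, so b enters.

b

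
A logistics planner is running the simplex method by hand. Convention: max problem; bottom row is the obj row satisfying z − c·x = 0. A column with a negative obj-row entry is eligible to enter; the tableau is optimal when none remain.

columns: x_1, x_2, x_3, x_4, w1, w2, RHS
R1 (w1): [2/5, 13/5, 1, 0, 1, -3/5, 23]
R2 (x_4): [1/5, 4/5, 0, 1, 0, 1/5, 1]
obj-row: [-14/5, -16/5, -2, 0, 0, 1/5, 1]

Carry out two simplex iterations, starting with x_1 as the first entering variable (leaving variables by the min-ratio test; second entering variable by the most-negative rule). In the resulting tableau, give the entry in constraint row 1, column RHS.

Ratio test on column x_1 — row 1: 23/(2/5) = 115/2; row 2: 1/(1/5) = 5. Minimum is 5 at row 2 (x_4 leaves); pivot element 1/5.
Divide row 2 by 1/5; eliminate column x_1 from the other rows.
Second iteration: most negative obj-row entry is -2 in column x_3, so x_3 enters.
Ratio test on column x_3 — row 1: 21/1 = 21; row 2: entry 0 ≤ 0. Minimum is 21 at row 1 (w1 leaves); pivot element 1.
Divide row 1 by 1; eliminate column x_3 from the other rows.
After both pivots, the entry at constraint row 1, column RHS is 21.

21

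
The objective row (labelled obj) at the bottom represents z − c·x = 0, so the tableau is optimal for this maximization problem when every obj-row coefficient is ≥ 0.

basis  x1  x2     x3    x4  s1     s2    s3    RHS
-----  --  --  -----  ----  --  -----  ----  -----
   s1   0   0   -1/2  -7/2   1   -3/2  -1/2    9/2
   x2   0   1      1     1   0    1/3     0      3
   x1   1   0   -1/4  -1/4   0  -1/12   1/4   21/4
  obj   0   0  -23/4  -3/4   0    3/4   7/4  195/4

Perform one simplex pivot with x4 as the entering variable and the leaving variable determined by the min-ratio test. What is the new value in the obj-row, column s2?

Ratio test on column x4 — row 1: entry -7/2 ≤ 0; row 2: 3/1 = 3; row 3: entry -1/4 ≤ 0. Minimum is 3 at row 2 (x2 leaves); pivot element 1.
Divide row 2 by 1; eliminate column x4 from the other rows.
obj-row update in column s2: 3/4 − (-3/4)·(1/3) = 1.

1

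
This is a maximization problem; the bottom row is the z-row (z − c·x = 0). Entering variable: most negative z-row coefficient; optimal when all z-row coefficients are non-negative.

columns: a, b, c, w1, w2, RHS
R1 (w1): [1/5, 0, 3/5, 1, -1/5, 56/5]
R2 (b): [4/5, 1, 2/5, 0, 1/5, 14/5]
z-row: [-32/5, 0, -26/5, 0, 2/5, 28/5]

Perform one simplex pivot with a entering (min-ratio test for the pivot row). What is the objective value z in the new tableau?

Ratio test on column a — row 1: (56/5)/(1/5) = 56; row 2: (14/5)/(4/5) = 7/2. Minimum is 7/2 at row 2 (b leaves); pivot element 4/5.
Pivot on row 2; the z-row RHS becomes 28/5 − (-32/5)·(7/2) = 28.

28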